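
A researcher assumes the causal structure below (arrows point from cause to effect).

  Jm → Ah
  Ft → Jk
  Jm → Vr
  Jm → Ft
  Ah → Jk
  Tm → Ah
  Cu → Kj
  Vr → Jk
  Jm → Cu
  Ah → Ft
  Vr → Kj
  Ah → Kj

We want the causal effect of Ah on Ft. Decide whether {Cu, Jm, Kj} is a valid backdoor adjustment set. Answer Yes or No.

Backdoor paths from Ah to Ft (paths whose first edge points into Ah):
  P1: Ah <- Jm -> Vr -> Jk <- Ft
  P2: Ah <- Jm -> Cu -> Kj <- Vr -> Jk <- Ft
  P3: Ah <- Jm -> Ft
Condition 1 (no descendant of Ah in the set): FAILS — Kj is a descendant of Ah.
Condition 2 (every backdoor path blocked by {Cu, Jm, Kj}):
  P1: blocked at fork node Jm ∈ conditioning set.
  P2: blocked at fork node Jm ∈ conditioning set.
  P3: blocked at fork node Jm ∈ conditioning set.
{Cu, Jm, Kj} does not satisfy the backdoor criterion.

No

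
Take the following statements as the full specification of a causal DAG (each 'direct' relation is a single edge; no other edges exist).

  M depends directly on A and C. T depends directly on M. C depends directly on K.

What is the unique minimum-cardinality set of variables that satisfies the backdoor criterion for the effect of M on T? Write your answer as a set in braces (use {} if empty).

Variables eligible for adjustment (non-descendants of M, excluding M and T): {A, C, K}.
Backdoor paths from M to T:
  (none)
With no backdoor paths the empty set already satisfies the criterion, and it is trivially minimal.

{}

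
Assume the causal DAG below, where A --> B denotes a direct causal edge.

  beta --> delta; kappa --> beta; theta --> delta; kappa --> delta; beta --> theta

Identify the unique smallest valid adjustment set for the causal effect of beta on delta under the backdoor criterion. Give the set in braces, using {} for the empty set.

{kappa}

Variables eligible for adjustment (non-descendants of beta, excluding beta and delta): {kappa}.
Backdoor paths from beta to delta:
  P1: beta <- kappa -> delta
The empty set is not sufficient: P1 (beta <- kappa -> delta) has no collider blocking it and no conditioned non-collider, so it is open.
Try {kappa}:
  P1: blocked at fork node kappa ∈ conditioning set.
{kappa} contains no descendant of beta and blocks every backdoor path.
{kappa} is the unique smallest valid adjustment set.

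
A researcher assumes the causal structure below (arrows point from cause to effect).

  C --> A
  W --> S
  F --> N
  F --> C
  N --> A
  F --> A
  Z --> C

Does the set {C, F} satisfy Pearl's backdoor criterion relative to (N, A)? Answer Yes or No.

Backdoor paths from N to A (paths whose first edge points into N):
  P1: N <- F -> C -> A
  P2: N <- F -> A
Condition 1 (no descendant of N in the set): holds — descendants of N are {A}; none are in {C, F}.
Condition 2 (every backdoor path blocked by {C, F}):
  P1: blocked at fork node F ∈ conditioning set.
  P2: blocked at fork node F ∈ conditioning set.
{C, F} satisfies the backdoor criterion.

Yes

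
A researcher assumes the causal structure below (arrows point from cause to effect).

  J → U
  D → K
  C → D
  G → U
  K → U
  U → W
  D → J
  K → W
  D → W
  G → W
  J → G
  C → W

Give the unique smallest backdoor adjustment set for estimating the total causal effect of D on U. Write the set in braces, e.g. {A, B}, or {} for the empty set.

Variables eligible for adjustment (non-descendants of D, excluding D and U): {C}.
Backdoor paths from D to U:
  P1: D <- C -> W <- K -> U
  P2: D <- C -> W <- G <- J -> U
  P3: D <- C -> W <- G -> U
  P4: D <- C -> W <- U
Each backdoor path contains an unconditioned collider, so every path is already blocked with the empty conditioning set:
  P1: blocked at collider W (neither it nor any descendant is in the conditioning set).
  P2: blocked at collider W (neither it nor any descendant is in the conditioning set).
  P3: blocked at collider W (neither it nor any descendant is in the conditioning set).
  P4: blocked at collider W (neither it nor any descendant is in the conditioning set).
The empty set is therefore the unique smallest valid set.

{}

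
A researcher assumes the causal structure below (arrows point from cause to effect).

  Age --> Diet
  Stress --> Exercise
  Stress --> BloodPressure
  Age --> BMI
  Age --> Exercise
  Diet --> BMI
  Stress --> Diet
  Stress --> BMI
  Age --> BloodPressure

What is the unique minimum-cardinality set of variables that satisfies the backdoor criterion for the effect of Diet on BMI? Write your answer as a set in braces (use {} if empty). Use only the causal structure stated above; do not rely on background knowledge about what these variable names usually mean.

{Age, Stress}

Variables eligible for adjustment (non-descendants of Diet, excluding Diet and BMI): {Age, BloodPressure, Exercise, Stress}.
Backdoor paths from Diet to BMI:
  P1: Diet <- Age -> BMI
  P2: Diet <- Age -> Exercise <- Stress -> BMI
  P3: Diet <- Age -> BloodPressure <- Stress -> BMI
  P4: Diet <- Stress -> BMI
  P5: Diet <- Stress -> Exercise <- Age -> BMI
  P6: Diet <- Stress -> BloodPressure <- Age -> BMI
The empty set is not sufficient: P1 (Diet <- Age -> BMI) has no collider blocking it and no conditioned non-collider, so it is open.
Try {Age, Stress}:
  P1: blocked at fork node Age ∈ conditioning set.
  P2: blocked at fork node Age ∈ conditioning set.
  P3: blocked at fork node Age ∈ conditioning set.
  P4: blocked at fork node Stress ∈ conditioning set.
  P5: blocked at fork node Stress ∈ conditioning set.
  P6: blocked at fork node Stress ∈ conditioning set.
{Age, Stress} contains no descendant of Diet and blocks every backdoor path.
Every element of {Age, Stress} is needed (dropping Age leaves P1 open; dropping Stress leaves P4 open), so no proper subset is valid.
Among all size-2 subsets of the eligible variables, only {Age, Stress} blocks every backdoor path, so it is the unique smallest valid adjustment set.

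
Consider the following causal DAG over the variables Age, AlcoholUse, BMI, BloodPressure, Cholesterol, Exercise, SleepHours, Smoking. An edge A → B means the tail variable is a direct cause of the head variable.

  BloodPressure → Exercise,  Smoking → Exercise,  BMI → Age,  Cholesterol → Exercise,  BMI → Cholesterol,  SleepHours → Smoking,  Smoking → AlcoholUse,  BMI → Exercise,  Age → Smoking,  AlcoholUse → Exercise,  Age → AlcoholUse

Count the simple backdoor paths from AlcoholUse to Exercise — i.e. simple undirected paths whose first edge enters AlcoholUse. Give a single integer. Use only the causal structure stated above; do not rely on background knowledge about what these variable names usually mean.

6

A backdoor path from AlcoholUse to Exercise is any simple undirected path whose first edge points into AlcoholUse (i.e. leaves AlcoholUse via a parent).
Parents of AlcoholUse: {Age, Smoking}.
Enumerating:
  P1: AlcoholUse <- Age <- BMI -> Cholesterol -> Exercise
  P2: AlcoholUse <- Age <- BMI -> Exercise
  P3: AlcoholUse <- Age -> Smoking -> Exercise
  P4: AlcoholUse <- Smoking <- Age <- BMI -> Cholesterol -> Exercise
  P5: AlcoholUse <- Smoking <- Age <- BMI -> Exercise
  P6: AlcoholUse <- Smoking -> Exercise
That exhausts the simple backdoor paths. Count: 6.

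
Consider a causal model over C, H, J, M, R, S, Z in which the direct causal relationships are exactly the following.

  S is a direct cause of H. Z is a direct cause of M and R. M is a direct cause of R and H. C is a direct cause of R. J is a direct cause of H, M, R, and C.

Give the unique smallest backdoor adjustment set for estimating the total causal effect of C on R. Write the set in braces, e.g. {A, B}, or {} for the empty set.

Variables eligible for adjustment (non-descendants of C, excluding C and R): {H, J, M, S, Z}.
Backdoor paths from C to R:
  P1: C <- J -> M <- Z -> R
  P2: C <- J -> M -> R
  P3: C <- J -> H <- M <- Z -> R
  P4: C <- J -> H <- M -> R
  P5: C <- J -> R
The empty set is not sufficient: P2 (C <- J -> M -> R) has no collider blocking it and no conditioned non-collider, so it is open.
Try {J}:
  P1: blocked at fork node J ∈ conditioning set.
  P2: blocked at fork node J ∈ conditioning set.
  P3: blocked at fork node J ∈ conditioning set.
  P4: blocked at fork node J ∈ conditioning set.
  P5: blocked at fork node J ∈ conditioning set.
{J} contains no descendant of C and blocks every backdoor path.
No other singleton works — e.g. {Z} leaves P2 open — so {J} is the unique smallest valid adjustment set.

{J}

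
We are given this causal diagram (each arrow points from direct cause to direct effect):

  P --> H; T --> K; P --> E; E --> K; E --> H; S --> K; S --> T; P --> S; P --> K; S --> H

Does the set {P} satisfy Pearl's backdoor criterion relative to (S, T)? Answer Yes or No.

Backdoor paths from S to T (paths whose first edge points into S):
  P1: S <- P -> E -> K <- T
  P2: S <- P -> H <- E -> K <- T
  P3: S <- P -> K <- T
Condition 1 (no descendant of S in the set): holds — descendants of S are {H, K, T}; none are in {P}.
Condition 2 (every backdoor path blocked by {P}):
  P1: blocked at fork node P ∈ conditioning set.
  P2: blocked at fork node P ∈ conditioning set.
  P3: blocked at fork node P ∈ conditioning set.
{P} satisfies the backdoor criterion.

Yes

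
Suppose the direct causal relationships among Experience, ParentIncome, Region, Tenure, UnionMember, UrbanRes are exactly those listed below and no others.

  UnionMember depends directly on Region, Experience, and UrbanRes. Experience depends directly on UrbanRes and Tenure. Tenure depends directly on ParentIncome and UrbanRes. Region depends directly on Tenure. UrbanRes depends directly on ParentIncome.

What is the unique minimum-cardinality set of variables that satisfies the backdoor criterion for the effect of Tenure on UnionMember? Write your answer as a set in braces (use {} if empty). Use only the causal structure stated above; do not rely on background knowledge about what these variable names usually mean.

{UrbanRes}

Variables eligible for adjustment (non-descendants of Tenure, excluding Tenure and UnionMember): {ParentIncome, UrbanRes}.
Backdoor paths from Tenure to UnionMember:
  P1: Tenure <- ParentIncome -> UrbanRes -> Experience -> UnionMember
  P2: Tenure <- ParentIncome -> UrbanRes -> UnionMember
  P3: Tenure <- UrbanRes -> Experience -> UnionMember
  P4: Tenure <- UrbanRes -> UnionMember
The empty set is not sufficient: P1 (Tenure <- ParentIncome -> UrbanRes -> Experience -> UnionMember) has no collider blocking it and no conditioned non-collider, so it is open.
Try {UrbanRes}:
  P1: blocked at chain node UrbanRes ∈ conditioning set.
  P2: blocked at chain node UrbanRes ∈ conditioning set.
  P3: blocked at fork node UrbanRes ∈ conditioning set.
  P4: blocked at fork node UrbanRes ∈ conditioning set.
{UrbanRes} contains no descendant of Tenure and blocks every backdoor path.
No other singleton works — e.g. {ParentIncome} leaves P3 open — so {UrbanRes} is the unique smallest valid adjustment set.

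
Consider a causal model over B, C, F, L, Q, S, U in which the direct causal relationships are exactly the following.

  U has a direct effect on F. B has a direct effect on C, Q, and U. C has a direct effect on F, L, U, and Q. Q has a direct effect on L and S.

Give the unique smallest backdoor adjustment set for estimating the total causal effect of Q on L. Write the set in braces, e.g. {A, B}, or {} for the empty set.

{C}

Variables eligible for adjustment (non-descendants of Q, excluding Q and L): {B, C, F, U}.
Backdoor paths from Q to L:
  P1: Q <- B -> C -> L
  P2: Q <- B -> U <- C -> L
  P3: Q <- B -> U -> F <- C -> L
  P4: Q <- C -> L
The empty set is not sufficient: P1 (Q <- B -> C -> L) has no collider blocking it and no conditioned non-collider, so it is open.
Try {C}:
  P1: blocked at chain node C ∈ conditioning set.
  P2: blocked at collider U (neither it nor any descendant is in the conditioning set).
  P3: blocked at collider F (neither it nor any descendant is in the conditioning set).
  P4: blocked at fork node C ∈ conditioning set.
{C} contains no descendant of Q and blocks every backdoor path.
No other singleton works — e.g. {B} leaves P4 open — so {C} is the unique smallest valid adjustment set.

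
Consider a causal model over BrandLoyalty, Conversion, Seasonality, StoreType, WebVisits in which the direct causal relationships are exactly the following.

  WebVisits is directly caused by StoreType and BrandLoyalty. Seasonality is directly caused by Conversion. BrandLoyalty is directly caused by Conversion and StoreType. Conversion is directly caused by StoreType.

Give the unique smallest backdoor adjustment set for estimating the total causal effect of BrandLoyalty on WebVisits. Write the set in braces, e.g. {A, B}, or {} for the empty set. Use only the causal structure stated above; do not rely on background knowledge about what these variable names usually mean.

{StoreType}

Variables eligible for adjustment (non-descendants of BrandLoyalty, excluding BrandLoyalty and WebVisits): {Conversion, Seasonality, StoreType}.
Backdoor paths from BrandLoyalty to WebVisits:
  P1: BrandLoyalty <- StoreType -> WebVisits
  P2: BrandLoyalty <- Conversion <- StoreType -> WebVisits
The empty set is not sufficient: P1 (BrandLoyalty <- StoreType -> WebVisits) has no collider blocking it and no conditioned non-collider, so it is open.
Try {StoreType}:
  P1: blocked at fork node StoreType ∈ conditioning set.
  P2: blocked at fork node StoreType ∈ conditioning set.
{StoreType} contains no descendant of BrandLoyalty and blocks every backdoor path.
No other singleton works — e.g. {Conversion} leaves P1 open — so {StoreType} is the unique smallest valid adjustment set.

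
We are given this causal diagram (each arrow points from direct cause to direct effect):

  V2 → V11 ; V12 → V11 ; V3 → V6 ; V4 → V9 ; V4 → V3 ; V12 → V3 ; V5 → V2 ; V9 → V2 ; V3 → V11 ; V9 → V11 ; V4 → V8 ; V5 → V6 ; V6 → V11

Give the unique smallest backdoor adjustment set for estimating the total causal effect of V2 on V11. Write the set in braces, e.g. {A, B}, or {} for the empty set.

{V5, V9}

Variables eligible for adjustment (non-descendants of V2, excluding V2 and V11): {V12, V3, V4, V5, V6, V8, V9}.
Backdoor paths from V2 to V11:
  P1: V2 <- V5 -> V6 <- V3 <- V4 -> V9 -> V11
  P2: V2 <- V5 -> V6 <- V3 <- V12 -> V11
  P3: V2 <- V5 -> V6 <- V3 -> V11
  P4: V2 <- V5 -> V6 -> V11
  P5: V2 <- V9 <- V4 -> V3 <- V12 -> V11
  P6: V2 <- V9 <- V4 -> V3 -> V6 -> V11
  P7: V2 <- V9 <- V4 -> V3 -> V11
  P8: V2 <- V9 -> V11
The empty set is not sufficient: P4 (V2 <- V5 -> V6 -> V11) has no collider blocking it and no conditioned non-collider, so it is open.
Try {V5, V9}:
  P1: blocked at fork node V5 ∈ conditioning set.
  P2: blocked at fork node V5 ∈ conditioning set.
  P3: blocked at fork node V5 ∈ conditioning set.
  P4: blocked at fork node V5 ∈ conditioning set.
  P5: blocked at chain node V9 ∈ conditioning set.
  P6: blocked at chain node V9 ∈ conditioning set.
  P7: blocked at chain node V9 ∈ conditioning set.
  P8: blocked at fork node V9 ∈ conditioning set.
{V5, V9} contains no descendant of V2 and blocks every backdoor path.
Every element of {V5, V9} is needed (dropping V5 leaves P4 open; dropping V9 leaves P6 open), so no proper subset is valid.
Among all size-2 subsets of the eligible variables, only {V5, V9} blocks every backdoor path, so it is the unique smallest valid adjustment set.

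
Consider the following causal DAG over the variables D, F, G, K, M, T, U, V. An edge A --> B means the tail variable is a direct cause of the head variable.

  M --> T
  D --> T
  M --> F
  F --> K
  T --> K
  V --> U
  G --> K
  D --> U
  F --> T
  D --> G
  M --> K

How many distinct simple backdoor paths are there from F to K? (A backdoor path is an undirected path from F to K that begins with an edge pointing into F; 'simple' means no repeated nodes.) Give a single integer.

3

A backdoor path from F to K is any simple undirected path whose first edge points into F (i.e. leaves F via a parent).
Parents of F: {M}.
Enumerating:
  P1: F <- M -> T <- D -> G -> K
  P2: F <- M -> T -> K
  P3: F <- M -> K
That exhausts the simple backdoor paths. Count: 3.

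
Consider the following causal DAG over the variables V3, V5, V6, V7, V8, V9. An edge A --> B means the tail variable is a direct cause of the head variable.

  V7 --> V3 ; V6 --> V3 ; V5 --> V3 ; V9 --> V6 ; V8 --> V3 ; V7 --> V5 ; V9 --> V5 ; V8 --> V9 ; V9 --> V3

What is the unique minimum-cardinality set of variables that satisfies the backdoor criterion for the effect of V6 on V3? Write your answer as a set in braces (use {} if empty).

{V9}

Variables eligible for adjustment (non-descendants of V6, excluding V6 and V3): {V5, V7, V8, V9}.
Backdoor paths from V6 to V3:
  P1: V6 <- V9 <- V8 -> V3
  P2: V6 <- V9 -> V5 <- V7 -> V3
  P3: V6 <- V9 -> V5 -> V3
  P4: V6 <- V9 -> V3
The empty set is not sufficient: P1 (V6 <- V9 <- V8 -> V3) has no collider blocking it and no conditioned non-collider, so it is open.
Try {V9}:
  P1: blocked at chain node V9 ∈ conditioning set.
  P2: blocked at fork node V9 ∈ conditioning set.
  P3: blocked at fork node V9 ∈ conditioning set.
  P4: blocked at fork node V9 ∈ conditioning set.
{V9} contains no descendant of V6 and blocks every backdoor path.
No other singleton works — e.g. {V7} leaves P1 open — so {V9} is the unique smallest valid adjustment set.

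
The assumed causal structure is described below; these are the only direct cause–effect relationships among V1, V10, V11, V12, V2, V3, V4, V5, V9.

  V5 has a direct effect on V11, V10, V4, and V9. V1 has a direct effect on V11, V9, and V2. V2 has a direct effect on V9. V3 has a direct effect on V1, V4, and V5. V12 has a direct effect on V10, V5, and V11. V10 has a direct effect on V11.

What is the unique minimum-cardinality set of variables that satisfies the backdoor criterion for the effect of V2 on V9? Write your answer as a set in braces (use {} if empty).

Variables eligible for adjustment (non-descendants of V2, excluding V2 and V9): {V1, V10, V11, V12, V3, V4, V5}.
Backdoor paths from V2 to V9:
  P1: V2 <- V1 <- V3 -> V5 -> V9
  P2: V2 <- V1 <- V3 -> V4 <- V5 -> V9
  P3: V2 <- V1 -> V9
  P4: V2 <- V1 -> V11 <- V12 -> V5 -> V9
  P5: V2 <- V1 -> V11 <- V12 -> V10 <- V5 -> V9
  P6: V2 <- V1 -> V11 <- V5 -> V9
  P7: V2 <- V1 -> V11 <- V10 <- V12 -> V5 -> V9
  P8: V2 <- V1 -> V11 <- V10 <- V5 -> V9
The empty set is not sufficient: P1 (V2 <- V1 <- V3 -> V5 -> V9) has no collider blocking it and no conditioned non-collider, so it is open.
Try {V1}:
  P1: blocked at chain node V1 ∈ conditioning set.
  P2: blocked at chain node V1 ∈ conditioning set.
  P3: blocked at fork node V1 ∈ conditioning set.
  P4: blocked at fork node V1 ∈ conditioning set.
  P5: blocked at fork node V1 ∈ conditioning set.
  P6: blocked at fork node V1 ∈ conditioning set.
  P7: blocked at fork node V1 ∈ conditioning set.
  P8: blocked at fork node V1 ∈ conditioning set.
{V1} contains no descendant of V2 and blocks every backdoor path.
No other singleton works — e.g. {V12} leaves P1 open — so {V1} is the unique smallest valid adjustment set.

{V1}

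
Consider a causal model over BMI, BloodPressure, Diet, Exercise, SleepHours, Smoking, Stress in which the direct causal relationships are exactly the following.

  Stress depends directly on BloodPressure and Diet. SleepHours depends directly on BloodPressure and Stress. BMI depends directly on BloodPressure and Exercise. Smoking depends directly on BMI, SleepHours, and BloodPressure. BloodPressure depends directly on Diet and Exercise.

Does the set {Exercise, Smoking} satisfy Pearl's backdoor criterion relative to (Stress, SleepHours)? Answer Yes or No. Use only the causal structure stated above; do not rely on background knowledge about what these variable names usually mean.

No

Backdoor paths from Stress to SleepHours (paths whose first edge points into Stress):
  P1: Stress <- Diet -> BloodPressure <- Exercise -> BMI -> Smoking <- SleepHours
  P2: Stress <- Diet -> BloodPressure -> SleepHours
  P3: Stress <- Diet -> BloodPressure -> BMI -> Smoking <- SleepHours
  P4: Stress <- Diet -> BloodPressure -> Smoking <- SleepHours
  P5: Stress <- BloodPressure <- Exercise -> BMI -> Smoking <- SleepHours
  P6: Stress <- BloodPressure -> SleepHours
  P7: Stress <- BloodPressure -> BMI -> Smoking <- SleepHours
  P8: Stress <- BloodPressure -> Smoking <- SleepHours
Condition 1 (no descendant of Stress in the set): FAILS — Smoking is a descendant of Stress.
Condition 2 (every backdoor path blocked by {Exercise, Smoking}):
  P1: blocked at fork node Exercise ∈ conditioning set.
  P2: open — no interior node is in the conditioning set.
  P3: open — collider(s) Smoking are conditioned on (or have a conditioned descendant) and no non-collider on the path is in the set.
  P4: open — collider(s) Smoking are conditioned on (or have a conditioned descendant) and no non-collider on the path is in the set.
  P5: blocked at fork node Exercise ∈ conditioning set.
  P6: open — no interior node is in the conditioning set.
  P7: open — collider(s) Smoking are conditioned on (or have a conditioned descendant) and no non-collider on the path is in the set.
  P8: open — collider(s) Smoking are conditioned on (or have a conditioned descendant) and no non-collider on the path is in the set.
{Exercise, Smoking} does not satisfy the backdoor criterion.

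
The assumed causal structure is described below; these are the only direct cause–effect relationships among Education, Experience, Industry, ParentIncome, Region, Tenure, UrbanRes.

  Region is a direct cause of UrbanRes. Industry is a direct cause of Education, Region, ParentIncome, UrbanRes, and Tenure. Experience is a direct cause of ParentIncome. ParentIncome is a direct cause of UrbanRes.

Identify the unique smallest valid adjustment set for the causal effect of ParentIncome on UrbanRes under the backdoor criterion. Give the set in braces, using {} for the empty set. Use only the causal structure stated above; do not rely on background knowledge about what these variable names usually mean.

{Industry}

Variables eligible for adjustment (non-descendants of ParentIncome, excluding ParentIncome and UrbanRes): {Education, Experience, Industry, Region, Tenure}.
Backdoor paths from ParentIncome to UrbanRes:
  P1: ParentIncome <- Industry -> Region -> UrbanRes
  P2: ParentIncome <- Industry -> UrbanRes
The empty set is not sufficient: P1 (ParentIncome <- Industry -> Region -> UrbanRes) has no collider blocking it and no conditioned non-collider, so it is open.
Try {Industry}:
  P1: blocked at fork node Industry ∈ conditioning set.
  P2: blocked at fork node Industry ∈ conditioning set.
{Industry} contains no descendant of ParentIncome and blocks every backdoor path.
No other singleton works — e.g. {Region} leaves P2 open — so {Industry} is the unique smallest valid adjustment set.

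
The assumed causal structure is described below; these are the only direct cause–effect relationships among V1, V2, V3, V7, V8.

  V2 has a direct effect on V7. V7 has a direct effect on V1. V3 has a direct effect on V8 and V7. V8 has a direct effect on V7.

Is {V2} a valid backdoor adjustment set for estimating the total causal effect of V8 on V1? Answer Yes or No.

Backdoor paths from V8 to V1 (paths whose first edge points into V8):
  P1: V8 <- V3 -> V7 -> V1
Condition 1 (no descendant of V8 in the set): holds — descendants of V8 are {V1, V7}; none are in {V2}.
Condition 2 (every backdoor path blocked by {V2}):
  P1: open — no interior node is in the conditioning set.
{V2} does not satisfy the backdoor criterion.

No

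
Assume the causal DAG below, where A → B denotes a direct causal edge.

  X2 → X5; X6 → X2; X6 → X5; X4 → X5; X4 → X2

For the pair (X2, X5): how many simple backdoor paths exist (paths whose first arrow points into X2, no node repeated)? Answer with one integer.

A backdoor path from X2 to X5 is any simple undirected path whose first edge points into X2 (i.e. leaves X2 via a parent).
Parents of X2: {X4, X6}.
Enumerating:
  P1: X2 <- X4 -> X5
  P2: X2 <- X6 -> X5
That exhausts the simple backdoor paths. Count: 2.

2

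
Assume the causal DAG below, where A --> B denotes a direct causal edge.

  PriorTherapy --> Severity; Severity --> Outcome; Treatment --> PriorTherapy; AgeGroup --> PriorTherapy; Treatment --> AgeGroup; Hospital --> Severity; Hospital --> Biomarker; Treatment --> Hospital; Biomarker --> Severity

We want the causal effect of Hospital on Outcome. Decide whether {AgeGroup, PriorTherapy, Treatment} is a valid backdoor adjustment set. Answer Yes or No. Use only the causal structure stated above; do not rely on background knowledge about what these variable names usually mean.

Yes

Backdoor paths from Hospital to Outcome (paths whose first edge points into Hospital):
  P1: Hospital <- Treatment -> AgeGroup -> PriorTherapy -> Severity -> Outcome
  P2: Hospital <- Treatment -> PriorTherapy -> Severity -> Outcome
Condition 1 (no descendant of Hospital in the set): holds — descendants of Hospital are {Biomarker, Outcome, Severity}; none are in {AgeGroup, PriorTherapy, Treatment}.
Condition 2 (every backdoor path blocked by {AgeGroup, PriorTherapy, Treatment}):
  P1: blocked at fork node Treatment ∈ conditioning set.
  P2: blocked at fork node Treatment ∈ conditioning set.
{AgeGroup, PriorTherapy, Treatment} satisfies the backdoor criterion.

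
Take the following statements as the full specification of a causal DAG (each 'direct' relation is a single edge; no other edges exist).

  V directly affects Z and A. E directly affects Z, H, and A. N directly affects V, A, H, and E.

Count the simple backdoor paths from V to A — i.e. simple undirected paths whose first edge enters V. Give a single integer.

3

A backdoor path from V to A is any simple undirected path whose first edge points into V (i.e. leaves V via a parent).
Parents of V: {N}.
Enumerating:
  P1: V <- N -> E -> A
  P2: V <- N -> A
  P3: V <- N -> H <- E -> A
That exhausts the simple backdoor paths. Count: 3.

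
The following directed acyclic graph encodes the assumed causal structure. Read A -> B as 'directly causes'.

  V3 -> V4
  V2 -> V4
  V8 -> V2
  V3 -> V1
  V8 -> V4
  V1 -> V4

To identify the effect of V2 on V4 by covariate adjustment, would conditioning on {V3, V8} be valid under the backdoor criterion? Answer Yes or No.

Yes

Backdoor paths from V2 to V4 (paths whose first edge points into V2):
  P1: V2 <- V8 -> V4
Condition 1 (no descendant of V2 in the set): holds — descendants of V2 are {V4}; none are in {V3, V8}.
Condition 2 (every backdoor path blocked by {V3, V8}):
  P1: blocked at fork node V8 ∈ conditioning set.
{V3, V8} satisfies the backdoor criterion.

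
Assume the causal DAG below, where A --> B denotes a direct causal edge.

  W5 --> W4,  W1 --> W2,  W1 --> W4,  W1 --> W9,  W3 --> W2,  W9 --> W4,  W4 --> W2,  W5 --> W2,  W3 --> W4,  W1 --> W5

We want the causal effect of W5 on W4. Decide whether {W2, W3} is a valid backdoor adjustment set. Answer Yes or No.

No

Backdoor paths from W5 to W4 (paths whose first edge points into W5):
  P1: W5 <- W1 -> W9 -> W4
  P2: W5 <- W1 -> W4
  P3: W5 <- W1 -> W2 <- W3 -> W4
  P4: W5 <- W1 -> W2 <- W4
Condition 1 (no descendant of W5 in the set): FAILS — W2 is a descendant of W5.
Condition 2 (every backdoor path blocked by {W2, W3}):
  P1: open — no interior node is in the conditioning set.
  P2: open — no interior node is in the conditioning set.
  P3: blocked at fork node W3 ∈ conditioning set.
  P4: open — collider(s) W2 are conditioned on (or have a conditioned descendant) and no non-collider on the path is in the set.
{W2, W3} does not satisfy the backdoor criterion.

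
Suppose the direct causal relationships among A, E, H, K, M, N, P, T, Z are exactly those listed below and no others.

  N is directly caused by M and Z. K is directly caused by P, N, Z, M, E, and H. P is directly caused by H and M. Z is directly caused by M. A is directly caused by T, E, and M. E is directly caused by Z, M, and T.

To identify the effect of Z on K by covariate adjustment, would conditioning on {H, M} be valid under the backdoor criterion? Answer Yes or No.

Yes

Backdoor paths from Z to K (paths whose first edge points into Z):
  P1: Z <- M -> E -> K
  P2: Z <- M -> N -> K
  P3: Z <- M -> P <- H -> K
  P4: Z <- M -> P -> K
  P5: Z <- M -> K
  P6: Z <- M -> A <- T -> E -> K
  P7: Z <- M -> A <- E -> K
Condition 1 (no descendant of Z in the set): holds — descendants of Z are {A, E, K, N}; none are in {H, M}.
Condition 2 (every backdoor path blocked by {H, M}):
  P1: blocked at fork node M ∈ conditioning set.
  P2: blocked at fork node M ∈ conditioning set.
  P3: blocked at fork node M ∈ conditioning set.
  P4: blocked at fork node M ∈ conditioning set.
  P5: blocked at fork node M ∈ conditioning set.
  P6: blocked at fork node M ∈ conditioning set.
  P7: blocked at fork node M ∈ conditioning set.
{H, M} satisfies the backdoor criterion.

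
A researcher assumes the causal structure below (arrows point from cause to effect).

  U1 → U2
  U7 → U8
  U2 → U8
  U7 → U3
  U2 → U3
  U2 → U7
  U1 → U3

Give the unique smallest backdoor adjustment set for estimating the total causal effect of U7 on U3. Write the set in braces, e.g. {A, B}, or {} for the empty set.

{U2}

Variables eligible for adjustment (non-descendants of U7, excluding U7 and U3): {U1, U2}.
Backdoor paths from U7 to U3:
  P1: U7 <- U2 <- U1 -> U3
  P2: U7 <- U2 -> U3
The empty set is not sufficient: P1 (U7 <- U2 <- U1 -> U3) has no collider blocking it and no conditioned non-collider, so it is open.
Try {U2}:
  P1: blocked at chain node U2 ∈ conditioning set.
  P2: blocked at fork node U2 ∈ conditioning set.
{U2} contains no descendant of U7 and blocks every backdoor path.
No other singleton works — e.g. {U1} leaves P2 open — so {U2} is the unique smallest valid adjustment set.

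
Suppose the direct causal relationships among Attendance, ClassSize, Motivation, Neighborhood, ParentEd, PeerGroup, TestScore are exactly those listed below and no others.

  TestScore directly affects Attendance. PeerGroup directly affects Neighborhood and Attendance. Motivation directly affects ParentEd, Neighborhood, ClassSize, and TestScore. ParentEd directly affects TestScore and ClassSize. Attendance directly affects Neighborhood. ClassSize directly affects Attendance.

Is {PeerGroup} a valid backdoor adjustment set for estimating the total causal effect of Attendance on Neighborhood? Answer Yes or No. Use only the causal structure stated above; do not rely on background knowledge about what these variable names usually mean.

Backdoor paths from Attendance to Neighborhood (paths whose first edge points into Attendance):
  P1: Attendance <- PeerGroup -> Neighborhood
  P2: Attendance <- ClassSize <- Motivation -> Neighborhood
  P3: Attendance <- ClassSize <- ParentEd <- Motivation -> Neighborhood
  P4: Attendance <- ClassSize <- ParentEd -> TestScore <- Motivation -> Neighborhood
  P5: Attendance <- TestScore <- Motivation -> Neighborhood
  P6: Attendance <- TestScore <- ParentEd <- Motivation -> Neighborhood
  P7: Attendance <- TestScore <- ParentEd -> ClassSize <- Motivation -> Neighborhood
Condition 1 (no descendant of Attendance in the set): holds — descendants of Attendance are {Neighborhood}; none are in {PeerGroup}.
Condition 2 (every backdoor path blocked by {PeerGroup}):
  P1: blocked at fork node PeerGroup ∈ conditioning set.
  P2: open — no interior node is in the conditioning set.
  P3: open — no interior node is in the conditioning set.
  P4: blocked at collider TestScore (neither it nor any descendant is in the conditioning set).
  P5: open — no interior node is in the conditioning set.
  P6: open — no interior node is in the conditioning set.
  P7: blocked at collider ClassSize (neither it nor any descendant is in the conditioning set).
{PeerGroup} does not satisfy the backdoor criterion.

No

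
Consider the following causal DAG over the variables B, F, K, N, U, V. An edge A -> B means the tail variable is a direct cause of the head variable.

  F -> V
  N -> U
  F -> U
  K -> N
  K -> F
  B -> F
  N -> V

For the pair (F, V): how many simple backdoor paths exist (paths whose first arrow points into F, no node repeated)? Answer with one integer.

1

A backdoor path from F to V is any simple undirected path whose first edge points into F (i.e. leaves F via a parent).
Parents of F: {B, K}.
Enumerating:
  P1: F <- K -> N -> V
That exhausts the simple backdoor paths. Count: 1.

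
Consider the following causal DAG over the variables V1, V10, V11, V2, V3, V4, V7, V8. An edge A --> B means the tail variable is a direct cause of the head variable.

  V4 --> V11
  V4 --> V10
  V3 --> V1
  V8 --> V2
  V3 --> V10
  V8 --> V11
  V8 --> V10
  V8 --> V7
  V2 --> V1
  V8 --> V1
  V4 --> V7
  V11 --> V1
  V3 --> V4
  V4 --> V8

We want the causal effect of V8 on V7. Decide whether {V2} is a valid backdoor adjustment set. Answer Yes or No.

No

Backdoor paths from V8 to V7 (paths whose first edge points into V8):
  P1: V8 <- V4 -> V7
Condition 1 (no descendant of V8 in the set): FAILS — V2 is a descendant of V8.
Condition 2 (every backdoor path blocked by {V2}):
  P1: open — no interior node is in the conditioning set.
{V2} does not satisfy the backdoor criterion.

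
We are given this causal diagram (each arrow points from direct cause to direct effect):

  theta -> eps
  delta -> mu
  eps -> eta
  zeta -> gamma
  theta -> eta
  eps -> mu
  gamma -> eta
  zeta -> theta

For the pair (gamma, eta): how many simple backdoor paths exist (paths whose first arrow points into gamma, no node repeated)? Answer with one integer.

2

A backdoor path from gamma to eta is any simple undirected path whose first edge points into gamma (i.e. leaves gamma via a parent).
Parents of gamma: {zeta}.
Enumerating:
  P1: gamma <- zeta -> theta -> eps -> eta
  P2: gamma <- zeta -> theta -> eta
That exhausts the simple backdoor paths. Count: 2.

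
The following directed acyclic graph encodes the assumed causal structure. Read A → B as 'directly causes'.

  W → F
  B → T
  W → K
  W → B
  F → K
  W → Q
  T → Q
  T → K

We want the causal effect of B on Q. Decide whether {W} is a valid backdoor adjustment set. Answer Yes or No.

Backdoor paths from B to Q (paths whose first edge points into B):
  P1: B <- W -> F -> K <- T -> Q
  P2: B <- W -> K <- T -> Q
  P3: B <- W -> Q
Condition 1 (no descendant of B in the set): holds — descendants of B are {K, Q, T}; none are in {W}.
Condition 2 (every backdoor path blocked by {W}):
  P1: blocked at fork node W ∈ conditioning set.
  P2: blocked at fork node W ∈ conditioning set.
  P3: blocked at fork node W ∈ conditioning set.
{W} satisfies the backdoor criterion.

Yes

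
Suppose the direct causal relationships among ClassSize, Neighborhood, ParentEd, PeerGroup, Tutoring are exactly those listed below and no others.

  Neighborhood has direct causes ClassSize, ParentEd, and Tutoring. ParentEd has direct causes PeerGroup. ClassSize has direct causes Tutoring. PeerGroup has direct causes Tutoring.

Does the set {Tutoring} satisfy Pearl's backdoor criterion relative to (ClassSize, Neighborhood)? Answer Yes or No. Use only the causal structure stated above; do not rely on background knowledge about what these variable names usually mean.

Backdoor paths from ClassSize to Neighborhood (paths whose first edge points into ClassSize):
  P1: ClassSize <- Tutoring -> PeerGroup -> ParentEd -> Neighborhood
  P2: ClassSize <- Tutoring -> Neighborhood
Condition 1 (no descendant of ClassSize in the set): holds — descendants of ClassSize are {Neighborhood}; none are in {Tutoring}.
Condition 2 (every backdoor path blocked by {Tutoring}):
  P1: blocked at fork node Tutoring ∈ conditioning set.
  P2: blocked at fork node Tutoring ∈ conditioning set.
{Tutoring} satisfies the backdoor criterion.

Yes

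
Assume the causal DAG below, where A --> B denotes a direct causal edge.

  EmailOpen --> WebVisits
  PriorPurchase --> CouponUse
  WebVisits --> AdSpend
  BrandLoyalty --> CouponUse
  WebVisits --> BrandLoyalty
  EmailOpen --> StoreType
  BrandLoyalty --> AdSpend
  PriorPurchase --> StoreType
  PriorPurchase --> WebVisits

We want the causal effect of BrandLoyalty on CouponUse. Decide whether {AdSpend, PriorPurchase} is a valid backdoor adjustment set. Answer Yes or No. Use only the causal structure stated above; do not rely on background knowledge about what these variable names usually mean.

No

Backdoor paths from BrandLoyalty to CouponUse (paths whose first edge points into BrandLoyalty):
  P1: BrandLoyalty <- WebVisits <- EmailOpen -> StoreType <- PriorPurchase -> CouponUse
  P2: BrandLoyalty <- WebVisits <- PriorPurchase -> CouponUse
Condition 1 (no descendant of BrandLoyalty in the set): FAILS — AdSpend is a descendant of BrandLoyalty.
Condition 2 (every backdoor path blocked by {AdSpend, PriorPurchase}):
  P1: blocked at collider StoreType (neither it nor any descendant is in the conditioning set).
  P2: blocked at fork node PriorPurchase ∈ conditioning set.
{AdSpend, PriorPurchase} does not satisfy the backdoor criterion.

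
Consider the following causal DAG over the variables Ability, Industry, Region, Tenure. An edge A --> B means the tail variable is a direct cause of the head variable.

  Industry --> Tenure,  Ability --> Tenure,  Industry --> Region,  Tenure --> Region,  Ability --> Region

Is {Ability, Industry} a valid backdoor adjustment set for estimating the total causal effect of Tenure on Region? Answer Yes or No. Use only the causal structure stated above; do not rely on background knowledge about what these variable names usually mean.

Yes

Backdoor paths from Tenure to Region (paths whose first edge points into Tenure):
  P1: Tenure <- Ability -> Region
  P2: Tenure <- Industry -> Region
Condition 1 (no descendant of Tenure in the set): holds — descendants of Tenure are {Region}; none are in {Ability, Industry}.
Condition 2 (every backdoor path blocked by {Ability, Industry}):
  P1: blocked at fork node Ability ∈ conditioning set.
  P2: blocked at fork node Industry ∈ conditioning set.
{Ability, Industry} satisfies the backdoor criterion.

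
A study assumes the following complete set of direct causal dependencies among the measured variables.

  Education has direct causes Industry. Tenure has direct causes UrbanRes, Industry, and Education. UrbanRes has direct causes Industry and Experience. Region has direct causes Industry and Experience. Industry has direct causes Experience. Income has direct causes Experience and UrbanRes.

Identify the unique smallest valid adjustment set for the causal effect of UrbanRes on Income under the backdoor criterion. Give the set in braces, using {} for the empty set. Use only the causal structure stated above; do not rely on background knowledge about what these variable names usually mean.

{Experience}

Variables eligible for adjustment (non-descendants of UrbanRes, excluding UrbanRes and Income): {Education, Experience, Industry, Region}.
Backdoor paths from UrbanRes to Income:
  P1: UrbanRes <- Experience -> Income
  P2: UrbanRes <- Industry <- Experience -> Income
  P3: UrbanRes <- Industry -> Region <- Experience -> Income
The empty set is not sufficient: P1 (UrbanRes <- Experience -> Income) has no collider blocking it and no conditioned non-collider, so it is open.
Try {Experience}:
  P1: blocked at fork node Experience ∈ conditioning set.
  P2: blocked at fork node Experience ∈ conditioning set.
  P3: blocked at collider Region (neither it nor any descendant is in the conditioning set).
{Experience} contains no descendant of UrbanRes and blocks every backdoor path.
No other singleton works — e.g. {Industry} leaves P1 open — so {Experience} is the unique smallest valid adjustment set.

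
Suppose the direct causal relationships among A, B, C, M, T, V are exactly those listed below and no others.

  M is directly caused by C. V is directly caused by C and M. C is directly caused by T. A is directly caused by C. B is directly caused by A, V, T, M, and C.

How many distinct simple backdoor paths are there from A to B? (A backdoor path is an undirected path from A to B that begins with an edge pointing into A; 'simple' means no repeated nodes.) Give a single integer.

A backdoor path from A to B is any simple undirected path whose first edge points into A (i.e. leaves A via a parent).
Parents of A: {C}.
Enumerating:
  P1: A <- C <- T -> B
  P2: A <- C -> M -> V -> B
  P3: A <- C -> M -> B
  P4: A <- C -> V <- M -> B
  P5: A <- C -> V -> B
  P6: A <- C -> B
That exhausts the simple backdoor paths. Count: 6.

6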